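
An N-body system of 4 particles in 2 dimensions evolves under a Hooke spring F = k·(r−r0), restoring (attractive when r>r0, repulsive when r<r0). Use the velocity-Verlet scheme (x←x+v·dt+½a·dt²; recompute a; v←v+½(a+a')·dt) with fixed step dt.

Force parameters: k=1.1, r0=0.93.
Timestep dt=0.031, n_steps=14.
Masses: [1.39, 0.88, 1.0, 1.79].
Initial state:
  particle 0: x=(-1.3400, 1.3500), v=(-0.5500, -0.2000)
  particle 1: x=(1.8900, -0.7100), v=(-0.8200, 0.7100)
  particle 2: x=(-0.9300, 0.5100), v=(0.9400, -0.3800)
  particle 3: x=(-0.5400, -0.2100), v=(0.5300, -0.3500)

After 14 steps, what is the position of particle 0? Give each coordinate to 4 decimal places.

(-1.3710, 1.0978)

step 0: x0=(-1.3400, 1.3500) x1=(1.8900, -0.7100) x2=(-0.9300, 0.5100) x3=(-0.5400, -0.2100)
step 1: x0=(-1.3560, 1.3429) x1=(1.8610, -0.6864) x2=(-0.8998, 0.4978) x3=(-0.5232, -0.2208)
step 2: x0=(-1.3698, 1.3341) x1=(1.8251, -0.6595) x2=(-0.8678, 0.4849) x3=(-0.5058, -0.2313)
step 3: x0=(-1.3814, 1.3235) x1=(1.7823, -0.6297) x2=(-0.8338, 0.4714) x3=(-0.4877, -0.2416)
step 4: x0=(-1.3909, 1.3112) x1=(1.7330, -0.5969) x2=(-0.7981, 0.4572) x3=(-0.4690, -0.2517)
step 5: x0=(-1.3982, 1.2972) x1=(1.6773, -0.5613) x2=(-0.7608, 0.4426) x3=(-0.4498, -0.2616)
step 6: x0=(-1.4034, 1.2814) x1=(1.6155, -0.5231) x2=(-0.7220, 0.4276) x3=(-0.4302, -0.2711)
step 7: x0=(-1.4065, 1.2640) x1=(1.5479, -0.4824) x2=(-0.6817, 0.4122) x3=(-0.4101, -0.2804)
step 8: x0=(-1.4074, 1.2449) x1=(1.4749, -0.4393) x2=(-0.6403, 0.3966) x3=(-0.3897, -0.2894)
step 9: x0=(-1.4063, 1.2241) x1=(1.3967, -0.3942) x2=(-0.5977, 0.3808) x3=(-0.3689, -0.2981)
step 10: x0=(-1.4031, 1.2018) x1=(1.3138, -0.3471) x2=(-0.5542, 0.3649) x3=(-0.3480, -0.3066)
step 11: x0=(-1.3979, 1.1780) x1=(1.2265, -0.2981) x2=(-0.5099, 0.3491) x3=(-0.3268, -0.3147)
step 12: x0=(-1.3908, 1.1526) x1=(1.1352, -0.2476) x2=(-0.4650, 0.3334) x3=(-0.3056, -0.3225)
step 13: x0=(-1.3818, 1.1259) x1=(1.0404, -0.1957) x2=(-0.4196, 0.3179) x3=(-0.2844, -0.3300)
step 14: x0=(-1.3710, 1.0978) x1=(0.9425, -0.1425) x2=(-0.3739, 0.3026) x3=(-0.2632, -0.3372)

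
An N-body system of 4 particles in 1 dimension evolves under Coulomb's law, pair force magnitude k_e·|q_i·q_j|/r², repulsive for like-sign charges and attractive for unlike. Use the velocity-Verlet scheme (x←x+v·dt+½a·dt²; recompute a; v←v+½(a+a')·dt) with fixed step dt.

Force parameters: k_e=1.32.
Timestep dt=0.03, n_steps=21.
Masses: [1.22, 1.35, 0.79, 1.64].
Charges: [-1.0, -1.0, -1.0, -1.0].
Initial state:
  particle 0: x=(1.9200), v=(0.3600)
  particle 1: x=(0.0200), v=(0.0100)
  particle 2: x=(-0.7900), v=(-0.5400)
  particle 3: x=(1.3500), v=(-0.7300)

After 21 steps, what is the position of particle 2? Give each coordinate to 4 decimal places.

step 0: x0=(1.9200) x1=(0.0200) x2=(-0.7900) x3=(1.3500)
step 1: x0=(1.9325) x1=(0.0206) x2=(-0.8076) x3=(1.3273)
step 2: x0=(1.9481) x1=(0.0217) x2=(-0.8279) x3=(1.3031)
step 3: x0=(1.9663) x1=(0.0233) x2=(-0.8509) x3=(1.2779)
step 4: x0=(1.9871) x1=(0.0252) x2=(-0.8763) x3=(1.2517)
step 5: x0=(2.0099) x1=(0.0274) x2=(-0.9041) x3=(1.2248)
step 6: x0=(2.0348) x1=(0.0298) x2=(-0.9342) x3=(1.1974)
step 7: x0=(2.0614) x1=(0.0323) x2=(-0.9663) x3=(1.1697)
step 8: x0=(2.0895) x1=(0.0347) x2=(-1.0005) x3=(1.1418)
step 9: x0=(2.1191) x1=(0.0371) x2=(-1.0365) x3=(1.1138)
step 10: x0=(2.1499) x1=(0.0392) x2=(-1.0744) x3=(1.0859)
step 11: x0=(2.1819) x1=(0.0411) x2=(-1.1139) x3=(1.0582)
step 12: x0=(2.2150) x1=(0.0425) x2=(-1.1550) x3=(1.0307)
step 13: x0=(2.2491) x1=(0.0435) x2=(-1.1976) x3=(1.0037)
step 14: x0=(2.2841) x1=(0.0440) x2=(-1.2416) x3=(0.9770)
step 15: x0=(2.3199) x1=(0.0437) x2=(-1.2869) x3=(0.9510)
step 16: x0=(2.3565) x1=(0.0428) x2=(-1.3335) x3=(0.9256)
step 17: x0=(2.3939) x1=(0.0410) x2=(-1.3813) x3=(0.9009)
step 18: x0=(2.4319) x1=(0.0383) x2=(-1.4303) x3=(0.8770)
step 19: x0=(2.4706) x1=(0.0346) x2=(-1.4803) x3=(0.8539)
step 20: x0=(2.5098) x1=(0.0298) x2=(-1.5313) x3=(0.8318)
step 21: x0=(2.5496) x1=(0.0239) x2=(-1.5834) x3=(0.8107)

(-1.5834)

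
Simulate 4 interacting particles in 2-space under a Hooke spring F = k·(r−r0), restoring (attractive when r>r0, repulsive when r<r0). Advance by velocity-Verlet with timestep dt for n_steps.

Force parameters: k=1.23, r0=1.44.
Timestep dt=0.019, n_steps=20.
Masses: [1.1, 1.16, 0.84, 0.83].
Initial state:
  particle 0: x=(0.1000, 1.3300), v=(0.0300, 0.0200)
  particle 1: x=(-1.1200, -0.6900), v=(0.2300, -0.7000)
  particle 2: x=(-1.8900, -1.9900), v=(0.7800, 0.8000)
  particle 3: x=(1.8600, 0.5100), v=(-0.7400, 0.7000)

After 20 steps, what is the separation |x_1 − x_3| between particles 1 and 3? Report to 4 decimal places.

2.4548

step 0: x0=(0.1000, 1.3300) x1=(-1.1200, -0.6900) x2=(-1.8900, -1.9900) x3=(1.8600, 0.5100)
step 1: x0=(0.1003, 1.3298) x1=(-1.1152, -0.7030) x2=(-1.8742, -1.9738) x3=(1.8447, 0.5227)
step 2: x0=(0.1001, 1.3283) x1=(-1.1097, -0.7155) x2=(-1.8563, -1.9556) x3=(1.8269, 0.5343)
step 3: x0=(0.0994, 1.3256) x1=(-1.1033, -0.7274) x2=(-1.8365, -1.9354) x3=(1.8068, 0.5447)
step 4: x0=(0.0982, 1.3216) x1=(-1.0961, -0.7388) x2=(-1.8148, -1.9132) x3=(1.7842, 0.5539)
step 5: x0=(0.0964, 1.3165) x1=(-1.0882, -0.7495) x2=(-1.7912, -1.8892) x3=(1.7593, 0.5620)
step 6: x0=(0.0942, 1.3102) x1=(-1.0794, -0.7596) x2=(-1.7658, -1.8633) x3=(1.7322, 0.5689)
step 7: x0=(0.0914, 1.3027) x1=(-1.0699, -0.7691) x2=(-1.7386, -1.8356) x3=(1.7028, 0.5746)
step 8: x0=(0.0881, 1.2941) x1=(-1.0596, -0.7779) x2=(-1.7096, -1.8061) x3=(1.6712, 0.5792)
step 9: x0=(0.0843, 1.2843) x1=(-1.0485, -0.7861) x2=(-1.6790, -1.7750) x3=(1.6376, 0.5826)
step 10: x0=(0.0800, 1.2735) x1=(-1.0367, -0.7936) x2=(-1.6468, -1.7422) x3=(1.6019, 0.5849)
step 11: x0=(0.0752, 1.2615) x1=(-1.0241, -0.8004) x2=(-1.6130, -1.7078) x3=(1.5643, 0.5861)
step 12: x0=(0.0699, 1.2485) x1=(-1.0108, -0.8066) x2=(-1.5778, -1.6719) x3=(1.5248, 0.5861)
step 13: x0=(0.0642, 1.2345) x1=(-0.9967, -0.8120) x2=(-1.5411, -1.6345) x3=(1.4835, 0.5851)
step 14: x0=(0.0579, 1.2196) x1=(-0.9820, -0.8168) x2=(-1.5031, -1.5958) x3=(1.4405, 0.5829)
step 15: x0=(0.0512, 1.2036) x1=(-0.9665, -0.8208) x2=(-1.4639, -1.5558) x3=(1.3959, 0.5798)
step 16: x0=(0.0440, 1.1868) x1=(-0.9503, -0.8241) x2=(-1.4235, -1.5145) x3=(1.3498, 0.5756)
step 17: x0=(0.0364, 1.1691) x1=(-0.9335, -0.8267) x2=(-1.3820, -1.4721) x3=(1.3022, 0.5704)
step 18: x0=(0.0283, 1.1506) x1=(-0.9160, -0.8286) x2=(-1.3395, -1.4287) x3=(1.2532, 0.5642)
step 19: x0=(0.0197, 1.1313) x1=(-0.8978, -0.8298) x2=(-1.2961, -1.3842) x3=(1.2030, 0.5571)
step 20: x0=(0.0107, 1.1112) x1=(-0.8790, -0.8303) x2=(-1.2518, -1.3389) x3=(1.1517, 0.5490)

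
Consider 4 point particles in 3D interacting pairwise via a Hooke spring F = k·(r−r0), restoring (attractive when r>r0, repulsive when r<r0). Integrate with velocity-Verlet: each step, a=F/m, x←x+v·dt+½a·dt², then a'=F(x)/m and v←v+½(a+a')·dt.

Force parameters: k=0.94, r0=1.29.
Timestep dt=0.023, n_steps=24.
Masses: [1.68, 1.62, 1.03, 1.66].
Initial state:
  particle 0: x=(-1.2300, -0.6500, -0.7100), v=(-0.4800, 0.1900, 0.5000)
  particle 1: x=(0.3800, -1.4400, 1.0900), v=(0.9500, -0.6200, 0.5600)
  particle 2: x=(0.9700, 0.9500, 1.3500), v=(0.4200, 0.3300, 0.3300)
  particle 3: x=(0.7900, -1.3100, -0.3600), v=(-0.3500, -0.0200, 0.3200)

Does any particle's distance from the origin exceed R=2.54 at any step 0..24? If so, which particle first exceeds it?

step 0: x0=(-1.2300, -0.6500, -0.7100) x1=(0.3800, -1.4400, 1.0900) x2=(0.9700, 0.9500, 1.3500) x3=(0.7900, -1.3100, -0.3600)
step 1: x0=(-1.2406, -0.6456, -0.6982) x1=(0.4018, -1.4540, 1.1027) x2=(0.9792, 0.9568, 1.3570) x3=(0.7818, -1.3102, -0.3525)
step 2: x0=(-1.2503, -0.6411, -0.6856) x1=(0.4234, -1.4676, 1.1152) x2=(0.9876, 0.9619, 1.3629) x3=(0.7734, -1.3100, -0.3447)
step 3: x0=(-1.2591, -0.6365, -0.6724) x1=(0.4449, -1.4806, 1.1273) x2=(0.9951, 0.9654, 1.3677) x3=(0.7648, -1.3094, -0.3366)
step 4: x0=(-1.2670, -0.6317, -0.6585) x1=(0.4662, -1.4931, 1.1391) x2=(1.0018, 0.9672, 1.3713) x3=(0.7560, -1.3083, -0.3281)
step 5: x0=(-1.2740, -0.6270, -0.6439) x1=(0.4873, -1.5051, 1.1506) x2=(1.0076, 0.9674, 1.3739) x3=(0.7469, -1.3067, -0.3194)
step 6: x0=(-1.2800, -0.6221, -0.6287) x1=(0.5083, -1.5166, 1.1618) x2=(1.0125, 0.9659, 1.3753) x3=(0.7377, -1.3047, -0.3104)
step 7: x0=(-1.2851, -0.6172, -0.6127) x1=(0.5290, -1.5276, 1.1726) x2=(1.0165, 0.9627, 1.3756) x3=(0.7282, -1.3023, -0.3011)
step 8: x0=(-1.2893, -0.6121, -0.5961) x1=(0.5495, -1.5381, 1.1832) x2=(1.0196, 0.9578, 1.3749) x3=(0.7185, -1.2994, -0.2915)
step 9: x0=(-1.2925, -0.6071, -0.5787) x1=(0.5698, -1.5480, 1.1934) x2=(1.0218, 0.9513, 1.3730) x3=(0.7086, -1.2961, -0.2815)
step 10: x0=(-1.2947, -0.6019, -0.5608) x1=(0.5899, -1.5573, 1.2033) x2=(1.0232, 0.9432, 1.3701) x3=(0.6986, -1.2924, -0.2713)
step 11: x0=(-1.2960, -0.5968, -0.5421) x1=(0.6098, -1.5661, 1.2129) x2=(1.0237, 0.9334, 1.3662) x3=(0.6883, -1.2882, -0.2608)
step 12: x0=(-1.2964, -0.5915, -0.5228) x1=(0.6294, -1.5744, 1.2221) x2=(1.0233, 0.9220, 1.3612) x3=(0.6779, -1.2836, -0.2500)
step 13: x0=(-1.2958, -0.5863, -0.5028) x1=(0.6487, -1.5821, 1.2311) x2=(1.0220, 0.9090, 1.3552) x3=(0.6673, -1.2785, -0.2389)
step 14: x0=(-1.2942, -0.5810, -0.4822) x1=(0.6678, -1.5893, 1.2396) x2=(1.0199, 0.8944, 1.3483) x3=(0.6565, -1.2731, -0.2276)
step 15: x0=(-1.2917, -0.5756, -0.4610) x1=(0.6866, -1.5959, 1.2479) x2=(1.0169, 0.8782, 1.3404) x3=(0.6455, -1.2672, -0.2159)
step 16: x0=(-1.2882, -0.5703, -0.4391) x1=(0.7051, -1.6020, 1.2558) x2=(1.0130, 0.8605, 1.3315) x3=(0.6344, -1.2610, -0.2040)
step 17: x0=(-1.2838, -0.5649, -0.4167) x1=(0.7234, -1.6075, 1.2634) x2=(1.0084, 0.8413, 1.3217) x3=(0.6232, -1.2544, -0.1918)
step 18: x0=(-1.2785, -0.5595, -0.3936) x1=(0.7413, -1.6124, 1.2707) x2=(1.0029, 0.8206, 1.3111) x3=(0.6118, -1.2474, -0.1794)
step 19: x0=(-1.2722, -0.5542, -0.3699) x1=(0.7590, -1.6169, 1.2776) x2=(0.9966, 0.7984, 1.2996) x3=(0.6002, -1.2400, -0.1666)
step 20: x0=(-1.2651, -0.5488, -0.3457) x1=(0.7763, -1.6207, 1.2842) x2=(0.9895, 0.7748, 1.2872) x3=(0.5885, -1.2322, -0.1537)
step 21: x0=(-1.2570, -0.5435, -0.3209) x1=(0.7933, -1.6241, 1.2904) x2=(0.9817, 0.7499, 1.2741) x3=(0.5767, -1.2242, -0.1404)
step 22: x0=(-1.2480, -0.5381, -0.2956) x1=(0.8100, -1.6269, 1.2963) x2=(0.9730, 0.7236, 1.2602) x3=(0.5648, -1.2157, -0.1270)
step 23: x0=(-1.2381, -0.5328, -0.2697) x1=(0.8263, -1.6292, 1.3019) x2=(0.9637, 0.6960, 1.2456) x3=(0.5527, -1.2070, -0.1133)
step 24: x0=(-1.2274, -0.5276, -0.2433) x1=(0.8423, -1.6309, 1.3072) x2=(0.9536, 0.6672, 1.2302) x3=(0.5406, -1.1980, -0.0993)

no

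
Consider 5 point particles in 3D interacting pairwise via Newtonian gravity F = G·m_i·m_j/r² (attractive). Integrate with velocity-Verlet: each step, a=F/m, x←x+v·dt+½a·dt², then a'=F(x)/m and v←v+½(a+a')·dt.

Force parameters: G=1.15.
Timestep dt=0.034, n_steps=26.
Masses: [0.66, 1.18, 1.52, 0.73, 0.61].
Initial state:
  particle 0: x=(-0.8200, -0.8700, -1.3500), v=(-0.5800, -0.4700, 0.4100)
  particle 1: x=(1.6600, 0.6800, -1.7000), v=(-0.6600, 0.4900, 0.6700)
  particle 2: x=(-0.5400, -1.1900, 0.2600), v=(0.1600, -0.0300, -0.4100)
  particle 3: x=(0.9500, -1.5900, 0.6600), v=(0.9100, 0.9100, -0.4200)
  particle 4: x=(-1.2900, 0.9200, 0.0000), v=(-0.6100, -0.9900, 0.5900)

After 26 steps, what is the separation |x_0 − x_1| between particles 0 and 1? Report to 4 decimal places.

step 0: x0=(-0.8200, -0.8700, -1.3500) x1=(1.6600, 0.6800, -1.7000) x2=(-0.5400, -1.1900, 0.2600) x3=(0.9500, -1.5900, 0.6600) x4=(-1.2900, 0.9200, 0.0000)
step 1: x0=(-0.8396, -0.8860, -1.3356) x1=(1.6374, 0.6966, -1.6771) x2=(-0.5344, -1.1909, 0.2459) x3=(0.9805, -1.5589, 0.6455) x4=(-1.3106, 0.8861, 0.0200)
step 2: x0=(-0.8588, -0.9019, -1.3204) x1=(1.6146, 0.7129, -1.6540) x2=(-0.5285, -1.1917, 0.2315) x3=(1.0102, -1.5274, 0.6307) x4=(-1.3308, 0.8515, 0.0399)
step 3: x0=(-0.8776, -0.9177, -1.3042) x1=(1.5915, 0.7291, -1.6307) x2=(-0.5222, -1.1922, 0.2168) x3=(1.0391, -1.4956, 0.6154) x4=(-1.3507, 0.8164, 0.0597)
step 4: x0=(-0.8961, -0.9335, -1.2871) x1=(1.5681, 0.7450, -1.6073) x2=(-0.5157, -1.1925, 0.2017) x3=(1.0671, -1.4634, 0.5998) x4=(-1.3701, 0.7807, 0.0793)
step 5: x0=(-0.9142, -0.9493, -1.2690) x1=(1.5445, 0.7607, -1.5836) x2=(-0.5090, -1.1925, 0.1863) x3=(1.0944, -1.4310, 0.5838) x4=(-1.3892, 0.7444, 0.0988)
step 6: x0=(-0.9318, -0.9650, -1.2500) x1=(1.5205, 0.7762, -1.5596) x2=(-0.5019, -1.1923, 0.1706) x3=(1.1208, -1.3983, 0.5674) x4=(-1.4079, 0.7076, 0.1182)
step 7: x0=(-0.9490, -0.9806, -1.2299) x1=(1.4964, 0.7914, -1.5355) x2=(-0.4947, -1.1918, 0.1544) x3=(1.1464, -1.3653, 0.5506) x4=(-1.4262, 0.6701, 0.1374)
step 8: x0=(-0.9658, -0.9961, -1.2088) x1=(1.4719, 0.8064, -1.5112) x2=(-0.4872, -1.1911, 0.1379) x3=(1.1713, -1.3321, 0.5335) x4=(-1.4440, 0.6320, 0.1565)
step 9: x0=(-0.9820, -1.0116, -1.1866) x1=(1.4472, 0.8212, -1.4866) x2=(-0.4796, -1.1900, 0.1211) x3=(1.1953, -1.2986, 0.5161) x4=(-1.4614, 0.5933, 0.1753)
step 10: x0=(-0.9976, -1.0270, -1.1633) x1=(1.4223, 0.8356, -1.4618) x2=(-0.4718, -1.1887, 0.1038) x3=(1.2185, -1.2648, 0.4982) x4=(-1.4783, 0.5540, 0.1940)
step 11: x0=(-1.0126, -1.0422, -1.1389) x1=(1.3970, 0.8498, -1.4368) x2=(-0.4639, -1.1870, 0.0861) x3=(1.2410, -1.2309, 0.4800) x4=(-1.4947, 0.5141, 0.2125)
step 12: x0=(-1.0271, -1.0574, -1.1132) x1=(1.3715, 0.8637, -1.4116) x2=(-0.4558, -1.1851, 0.0679) x3=(1.2626, -1.1968, 0.4615) x4=(-1.5106, 0.4736, 0.2307)
step 13: x0=(-1.0408, -1.0725, -1.0864) x1=(1.3458, 0.8774, -1.3861) x2=(-0.4477, -1.1827, 0.0493) x3=(1.2835, -1.1624, 0.4426) x4=(-1.5260, 0.4324, 0.2488)
step 14: x0=(-1.0537, -1.0874, -1.0583) x1=(1.3198, 0.8907, -1.3605) x2=(-0.4396, -1.1801, 0.0303) x3=(1.3036, -1.1279, 0.4234) x4=(-1.5408, 0.3907, 0.2665)
step 15: x0=(-1.0659, -1.1021, -1.0289) x1=(1.2935, 0.9037, -1.3345) x2=(-0.4315, -1.1771, 0.0108) x3=(1.3229, -1.0932, 0.4038) x4=(-1.5551, 0.3483, 0.2840)
step 16: x0=(-1.0772, -1.1168, -0.9982) x1=(1.2670, 0.9163, -1.3084) x2=(-0.4234, -1.1738, -0.0092) x3=(1.3414, -1.0583, 0.3839) x4=(-1.5688, 0.3053, 0.3013)
step 17: x0=(-1.0875, -1.1312, -0.9661) x1=(1.2402, 0.9287, -1.2820) x2=(-0.4154, -1.1701, -0.0297) x3=(1.3591, -1.0232, 0.3636) x4=(-1.5819, 0.2617, 0.3182)
step 18: x0=(-1.0967, -1.1454, -0.9326) x1=(1.2131, 0.9406, -1.2554) x2=(-0.4076, -1.1661, -0.0507) x3=(1.3761, -0.9880, 0.3430) x4=(-1.5944, 0.2175, 0.3348)
step 19: x0=(-1.1048, -1.1593, -0.8976) x1=(1.1859, 0.9522, -1.2285) x2=(-0.3999, -1.1617, -0.0722) x3=(1.3923, -0.9526, 0.3220) x4=(-1.6062, 0.1727, 0.3510)
step 20: x0=(-1.1115, -1.1730, -0.8612) x1=(1.1583, 0.9635, -1.2014) x2=(-0.3925, -1.1570, -0.0942) x3=(1.4077, -0.9171, 0.3007) x4=(-1.6174, 0.1273, 0.3669)
step 21: x0=(-1.1169, -1.1864, -0.8232) x1=(1.1305, 0.9743, -1.1741) x2=(-0.3855, -1.1520, -0.1168) x3=(1.4224, -0.8814, 0.2791) x4=(-1.6279, 0.0813, 0.3824)
step 22: x0=(-1.1207, -1.1995, -0.7837) x1=(1.1025, 0.9847, -1.1465) x2=(-0.3788, -1.1466, -0.1399) x3=(1.4363, -0.8456, 0.2572) x4=(-1.6377, 0.0348, 0.3974)
step 23: x0=(-1.1228, -1.2121, -0.7426) x1=(1.0743, 0.9947, -1.1186) x2=(-0.3726, -1.1409, -0.1635) x3=(1.4494, -0.8096, 0.2349) x4=(-1.6468, -0.0124, 0.4121)
step 24: x0=(-1.1230, -1.2242, -0.6999) x1=(1.0458, 1.0043, -1.0905) x2=(-0.3670, -1.1349, -0.1877) x3=(1.4618, -0.7735, 0.2122) x4=(-1.6551, -0.0601, 0.4262)
step 25: x0=(-1.1210, -1.2358, -0.6557) x1=(1.0170, 1.0134, -1.0622) x2=(-0.3621, -1.1287, -0.2124) x3=(1.4733, -0.7373, 0.1893) x4=(-1.6627, -0.1084, 0.4399)
step 26: x0=(-1.1167, -1.2467, -0.6100) x1=(0.9881, 1.0220, -1.0336) x2=(-0.3580, -1.1222, -0.2375) x3=(1.4841, -0.7009, 0.1660) x4=(-1.6694, -0.1572, 0.4531)

3.1236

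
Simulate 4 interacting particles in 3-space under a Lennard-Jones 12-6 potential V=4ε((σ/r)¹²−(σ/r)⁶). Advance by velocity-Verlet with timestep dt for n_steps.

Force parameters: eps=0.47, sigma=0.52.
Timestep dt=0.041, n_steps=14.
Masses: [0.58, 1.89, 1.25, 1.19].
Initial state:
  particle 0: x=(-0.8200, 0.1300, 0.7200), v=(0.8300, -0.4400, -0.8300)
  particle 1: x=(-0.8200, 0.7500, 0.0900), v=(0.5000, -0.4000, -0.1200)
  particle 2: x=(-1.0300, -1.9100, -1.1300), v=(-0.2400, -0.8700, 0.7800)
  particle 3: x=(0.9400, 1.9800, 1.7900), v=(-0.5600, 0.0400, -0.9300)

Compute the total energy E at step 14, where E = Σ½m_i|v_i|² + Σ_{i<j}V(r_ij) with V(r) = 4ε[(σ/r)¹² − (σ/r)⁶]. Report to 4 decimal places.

2.3695

step 0: x0=(-0.8200, 0.1300, 0.7200) x1=(-0.8200, 0.7500, 0.0900) x2=(-1.0300, -1.9100, -1.1300) x3=(0.9400, 1.9800, 1.7900)
step 1: x0=(-0.7860, 0.1125, 0.6855) x1=(-0.7995, 0.7334, 0.0852) x2=(-1.0398, -1.9457, -1.0980) x3=(0.9170, 1.9816, 1.7519)
step 2: x0=(-0.7520, 0.0961, 0.6498) x1=(-0.7790, 0.7165, 0.0808) x2=(-1.0497, -1.9813, -1.0660) x3=(0.8941, 1.9833, 1.7137)
step 3: x0=(-0.7180, 0.0811, 0.6128) x1=(-0.7585, 0.6992, 0.0768) x2=(-1.0595, -2.0170, -1.0341) x3=(0.8711, 1.9849, 1.6756)
step 4: x0=(-0.6842, 0.0679, 0.5744) x1=(-0.7379, 0.6813, 0.0732) x2=(-1.0694, -2.0527, -1.0021) x3=(0.8482, 1.9866, 1.6375)
step 5: x0=(-0.6505, 0.0567, 0.5342) x1=(-0.7173, 0.6628, 0.0702) x2=(-1.0792, -2.0883, -0.9701) x3=(0.8252, 1.9882, 1.5993)
step 6: x0=(-0.6172, 0.0482, 0.4920) x1=(-0.6966, 0.6435, 0.0678) x2=(-1.0890, -2.1240, -0.9381) x3=(0.8022, 1.9898, 1.5612)
step 7: x0=(-0.5843, 0.0431, 0.4474) x1=(-0.6757, 0.6231, 0.0661) x2=(-1.0989, -2.1597, -0.9061) x3=(0.7793, 1.9915, 1.5231)
step 8: x0=(-0.5521, 0.0423, 0.4000) x1=(-0.6547, 0.6014, 0.0653) x2=(-1.1087, -2.1953, -0.8742) x3=(0.7563, 1.9931, 1.4849)
step 9: x0=(-0.5208, 0.0468, 0.3494) x1=(-0.6333, 0.5781, 0.0655) x2=(-1.1186, -2.2310, -0.8422) x3=(0.7333, 1.9947, 1.4468)
step 10: x0=(-0.4905, 0.0556, 0.2965) x1=(-0.6117, 0.5535, 0.0663) x2=(-1.1284, -2.2667, -0.8102) x3=(0.7104, 1.9964, 1.4087)
step 11: x0=(-0.4581, 0.0560, 0.2474) x1=(-0.5907, 0.5314, 0.0660) x2=(-1.1382, -2.3023, -0.7782) x3=(0.6874, 1.9980, 1.3705)
step 12: x0=(-0.4129, 0.0107, 0.2159) x1=(-0.5736, 0.5234, 0.0604) x2=(-1.1481, -2.3380, -0.7462) x3=(0.6644, 1.9996, 1.3324)
step 13: x0=(-0.3646, -0.0447, 0.1874) x1=(-0.5575, 0.5185, 0.0537) x2=(-1.1579, -2.3737, -0.7142) x3=(0.6415, 2.0013, 1.2943)
step 14: x0=(-0.3178, -0.0957, 0.1578) x1=(-0.5409, 0.5122, 0.0475) x2=(-1.1678, -2.4093, -0.6823) x3=(0.6185, 2.0029, 1.2561)
step 0 velocities: v0=(0.8300, -0.4400, -0.8300) v1=(0.5000, -0.4000, -0.1200) v2=(-0.2400, -0.8700, 0.7800) v3=(-0.5600, 0.0400, -0.9300)
step 0: KE=2.4482, PE=-0.0750, E=2.3732
step 14 velocities: v0=(1.1155, -1.1735, -0.7338) v1=(0.4125, -0.1748, -0.1495) v2=(-0.2400, -0.8699, 0.7801) v3=(-0.5602, 0.0398, -0.9302)
step 14: KE=2.7189, PE=-0.3494, E=2.3695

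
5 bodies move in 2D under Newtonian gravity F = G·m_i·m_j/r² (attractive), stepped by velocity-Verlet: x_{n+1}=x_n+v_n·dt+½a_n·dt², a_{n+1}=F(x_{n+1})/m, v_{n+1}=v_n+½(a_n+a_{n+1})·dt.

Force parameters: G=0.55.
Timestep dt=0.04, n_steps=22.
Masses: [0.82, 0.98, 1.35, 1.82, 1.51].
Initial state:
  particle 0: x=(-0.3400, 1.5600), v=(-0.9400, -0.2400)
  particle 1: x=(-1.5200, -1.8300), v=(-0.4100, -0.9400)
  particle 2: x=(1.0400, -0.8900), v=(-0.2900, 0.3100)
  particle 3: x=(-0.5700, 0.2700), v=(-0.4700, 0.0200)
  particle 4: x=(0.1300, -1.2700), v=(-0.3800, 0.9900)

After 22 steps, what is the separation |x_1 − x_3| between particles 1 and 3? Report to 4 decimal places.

step 0: x0=(-0.3400, 1.5600) x1=(-1.5200, -1.8300) x2=(1.0400, -0.8900) x3=(-0.5700, 0.2700) x4=(0.1300, -1.2700)
step 1: x0=(-0.3776, 1.5498) x1=(-1.5360, -1.8673) x2=(1.0275, -0.8777) x3=(-0.5886, 0.2706) x4=(0.1151, -1.2299)
step 2: x0=(-0.4154, 1.5382) x1=(-1.5514, -1.9041) x2=(1.0133, -0.8657) x3=(-0.6067, 0.2709) x4=(0.1009, -1.1889)
step 3: x0=(-0.4531, 1.5254) x1=(-1.5661, -1.9404) x2=(0.9972, -0.8538) x3=(-0.6243, 0.2709) x4=(0.0873, -1.1468)
step 4: x0=(-0.4909, 1.5112) x1=(-1.5802, -1.9762) x2=(0.9793, -0.8422) x3=(-0.6415, 0.2705) x4=(0.0744, -1.1039)
step 5: x0=(-0.5288, 1.4955) x1=(-1.5937, -2.0114) x2=(0.9594, -0.8306) x3=(-0.6582, 0.2698) x4=(0.0622, -1.0600)
step 6: x0=(-0.5666, 1.4785) x1=(-1.6067, -2.0460) x2=(0.9375, -0.8192) x3=(-0.6743, 0.2688) x4=(0.0509, -1.0151)
step 7: x0=(-0.6044, 1.4600) x1=(-1.6190, -2.0801) x2=(0.9135, -0.8079) x3=(-0.6898, 0.2674) x4=(0.0403, -0.9693)
step 8: x0=(-0.6422, 1.4400) x1=(-1.6309, -2.1137) x2=(0.8874, -0.7966) x3=(-0.7048, 0.2656) x4=(0.0307, -0.9226)
step 9: x0=(-0.6799, 1.4184) x1=(-1.6423, -2.1468) x2=(0.8590, -0.7853) x3=(-0.7192, 0.2635) x4=(0.0219, -0.8750)
step 10: x0=(-0.7175, 1.3952) x1=(-1.6532, -2.1793) x2=(0.8283, -0.7739) x3=(-0.7329, 0.2610) x4=(0.0142, -0.8264)
step 11: x0=(-0.7549, 1.3703) x1=(-1.6637, -2.2113) x2=(0.7950, -0.7623) x3=(-0.7460, 0.2581) x4=(0.0076, -0.7770)
step 12: x0=(-0.7922, 1.3437) x1=(-1.6737, -2.2427) x2=(0.7590, -0.7505) x3=(-0.7584, 0.2549) x4=(0.0021, -0.7267)
step 13: x0=(-0.8292, 1.3153) x1=(-1.6833, -2.2737) x2=(0.7202, -0.7384) x3=(-0.7699, 0.2512) x4=(-0.0022, -0.6757)
step 14: x0=(-0.8660, 1.2850) x1=(-1.6926, -2.3042) x2=(0.6782, -0.7257) x3=(-0.7807, 0.2472) x4=(-0.0051, -0.6239)
step 15: x0=(-0.9024, 1.2527) x1=(-1.7015, -2.3341) x2=(0.6329, -0.7123) x3=(-0.7906, 0.2428) x4=(-0.0064, -0.5716)
step 16: x0=(-0.9384, 1.2185) x1=(-1.7100, -2.3636) x2=(0.5840, -0.6978) x3=(-0.7995, 0.2380) x4=(-0.0061, -0.5190)
step 17: x0=(-0.9739, 1.1820) x1=(-1.7181, -2.3925) x2=(0.5311, -0.6820) x3=(-0.8074, 0.2328) x4=(-0.0040, -0.4662)
step 18: x0=(-1.0088, 1.1434) x1=(-1.7260, -2.4210) x2=(0.4738, -0.6644) x3=(-0.8143, 0.2273) x4=(0.0002, -0.4138)
step 19: x0=(-1.0430, 1.1024) x1=(-1.7335, -2.4490) x2=(0.4118, -0.6442) x3=(-0.8200, 0.2214) x4=(0.0067, -0.3623)
step 20: x0=(-1.0763, 1.0589) x1=(-1.7407, -2.4765) x2=(0.3445, -0.6204) x3=(-0.8244, 0.2152) x4=(0.0157, -0.3127)
step 21: x0=(-1.1087, 1.0129) x1=(-1.7476, -2.5035) x2=(0.2716, -0.5916) x3=(-0.8275, 0.2088) x4=(0.0274, -0.2660)
step 22: x0=(-1.1398, 0.9642) x1=(-1.7542, -2.5300) x2=(0.1930, -0.5559) x3=(-0.8293, 0.2021) x4=(0.0417, -0.2242)

2.8845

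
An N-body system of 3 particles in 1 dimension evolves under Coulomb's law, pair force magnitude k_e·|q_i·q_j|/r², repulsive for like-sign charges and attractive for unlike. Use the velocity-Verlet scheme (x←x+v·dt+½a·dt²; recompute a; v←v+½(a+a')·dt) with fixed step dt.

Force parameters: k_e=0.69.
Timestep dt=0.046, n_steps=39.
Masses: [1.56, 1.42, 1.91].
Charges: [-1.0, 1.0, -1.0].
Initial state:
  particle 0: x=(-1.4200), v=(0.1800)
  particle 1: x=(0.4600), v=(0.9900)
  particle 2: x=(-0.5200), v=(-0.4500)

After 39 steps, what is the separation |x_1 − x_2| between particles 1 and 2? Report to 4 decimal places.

step 0: x0=(-1.4200) x1=(0.4600) x2=(-0.5200)
step 1: x0=(-1.4122) x1=(0.5049) x2=(-0.5398)
step 2: x0=(-1.4053) x1=(0.5485) x2=(-0.5580)
step 3: x0=(-1.3995) x1=(0.5910) x2=(-0.5744)
step 4: x0=(-1.3948) x1=(0.6325) x2=(-0.5891)
step 5: x0=(-1.3914) x1=(0.6731) x2=(-0.6022)
step 6: x0=(-1.3892) x1=(0.7128) x2=(-0.6136)
step 7: x0=(-1.3884) x1=(0.7517) x2=(-0.6232)
step 8: x0=(-1.3890) x1=(0.7898) x2=(-0.6312)
step 9: x0=(-1.3910) x1=(0.8272) x2=(-0.6374)
step 10: x0=(-1.3944) x1=(0.8639) x2=(-0.6419)
step 11: x0=(-1.3994) x1=(0.8999) x2=(-0.6448)
step 12: x0=(-1.4058) x1=(0.9354) x2=(-0.6460)
step 13: x0=(-1.4136) x1=(0.9702) x2=(-0.6455)
step 14: x0=(-1.4229) x1=(1.0044) x2=(-0.6435)
step 15: x0=(-1.4336) x1=(1.0381) x2=(-0.6399)
step 16: x0=(-1.4455) x1=(1.0713) x2=(-0.6349)
step 17: x0=(-1.4588) x1=(1.1039) x2=(-0.6284)
step 18: x0=(-1.4733) x1=(1.1361) x2=(-0.6206)
step 19: x0=(-1.4889) x1=(1.1677) x2=(-0.6114)
step 20: x0=(-1.5056) x1=(1.1989) x2=(-0.6010)
step 21: x0=(-1.5233) x1=(1.2296) x2=(-0.5895)
step 22: x0=(-1.5420) x1=(1.2599) x2=(-0.5768)
step 23: x0=(-1.5616) x1=(1.2898) x2=(-0.5631)
step 24: x0=(-1.5820) x1=(1.3192) x2=(-0.5484)
step 25: x0=(-1.6031) x1=(1.3482) x2=(-0.5328)
step 26: x0=(-1.6250) x1=(1.3768) x2=(-0.5163)
step 27: x0=(-1.6475) x1=(1.4050) x2=(-0.4989)
step 28: x0=(-1.6706) x1=(1.4328) x2=(-0.4808)
step 29: x0=(-1.6943) x1=(1.4602) x2=(-0.4619)
step 30: x0=(-1.7185) x1=(1.4872) x2=(-0.4423)
step 31: x0=(-1.7432) x1=(1.5139) x2=(-0.4220)
step 32: x0=(-1.7683) x1=(1.5402) x2=(-0.4011)
step 33: x0=(-1.7939) x1=(1.5661) x2=(-0.3796)
step 34: x0=(-1.8198) x1=(1.5917) x2=(-0.3575)
step 35: x0=(-1.8461) x1=(1.6169) x2=(-0.3348)
step 36: x0=(-1.8728) x1=(1.6417) x2=(-0.3116)
step 37: x0=(-1.8997) x1=(1.6662) x2=(-0.2879)
step 38: x0=(-1.9269) x1=(1.6903) x2=(-0.2637)
step 39: x0=(-1.9544) x1=(1.7141) x2=(-0.2390)

1.9531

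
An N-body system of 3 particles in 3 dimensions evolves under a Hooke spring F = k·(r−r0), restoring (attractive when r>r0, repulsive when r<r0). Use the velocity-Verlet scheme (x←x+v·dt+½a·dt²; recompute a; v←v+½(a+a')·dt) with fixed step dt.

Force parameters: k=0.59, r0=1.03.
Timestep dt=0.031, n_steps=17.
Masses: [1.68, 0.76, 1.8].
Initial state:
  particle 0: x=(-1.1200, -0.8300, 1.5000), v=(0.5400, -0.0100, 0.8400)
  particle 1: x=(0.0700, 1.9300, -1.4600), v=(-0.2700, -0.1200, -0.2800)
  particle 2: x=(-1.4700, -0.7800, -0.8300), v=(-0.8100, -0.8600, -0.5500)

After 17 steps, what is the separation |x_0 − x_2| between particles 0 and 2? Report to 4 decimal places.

3.0261

step 0: x0=(-1.1200, -0.8300, 1.5000) x1=(0.0700, 1.9300, -1.4600) x2=(-1.4700, -0.7800, -0.8300)
step 1: x0=(-1.1031, -0.8300, 1.5254) x1=(0.0609, 1.9248, -1.4677) x2=(-1.4949, -0.8064, -0.8469)
step 2: x0=(-1.0861, -0.8292, 1.5497) x1=(0.0504, 1.9167, -1.4734) x2=(-1.5194, -0.8322, -0.8635)
step 3: x0=(-1.0688, -0.8277, 1.5726) x1=(0.0384, 1.9056, -1.4770) x2=(-1.5435, -0.8574, -0.8798)
step 4: x0=(-1.0513, -0.8256, 1.5943) x1=(0.0250, 1.8916, -1.4787) x2=(-1.5672, -0.8820, -0.8958)
step 5: x0=(-1.0337, -0.8228, 1.6148) x1=(0.0102, 1.8747, -1.4783) x2=(-1.5904, -0.9060, -0.9115)
step 6: x0=(-1.0159, -0.8193, 1.6339) x1=(-0.0061, 1.8547, -1.4759) x2=(-1.6132, -0.9294, -0.9267)
step 7: x0=(-0.9979, -0.8151, 1.6517) x1=(-0.0237, 1.8319, -1.4714) x2=(-1.6355, -0.9521, -0.9416)
step 8: x0=(-0.9799, -0.8103, 1.6682) x1=(-0.0427, 1.8062, -1.4649) x2=(-1.6574, -0.9743, -0.9562)
step 9: x0=(-0.9617, -0.8048, 1.6833) x1=(-0.0630, 1.7775, -1.4564) x2=(-1.6787, -0.9958, -0.9703)
step 10: x0=(-0.9435, -0.7988, 1.6970) x1=(-0.0847, 1.7460, -1.4459) x2=(-1.6996, -1.0167, -0.9840)
step 11: x0=(-0.9252, -0.7921, 1.7094) x1=(-0.1077, 1.7117, -1.4333) x2=(-1.7200, -1.0369, -0.9972)
step 12: x0=(-0.9069, -0.7849, 1.7204) x1=(-0.1319, 1.6746, -1.4188) x2=(-1.7399, -1.0565, -1.0101)
step 13: x0=(-0.8886, -0.7771, 1.7301) x1=(-0.1574, 1.6347, -1.4024) x2=(-1.7592, -1.0755, -1.0224)
step 14: x0=(-0.8702, -0.7688, 1.7383) x1=(-0.1841, 1.5921, -1.3840) x2=(-1.7781, -1.0938, -1.0343)
step 15: x0=(-0.8519, -0.7599, 1.7452) x1=(-0.2120, 1.5469, -1.3637) x2=(-1.7964, -1.1115, -1.0457)
step 16: x0=(-0.8337, -0.7506, 1.7507) x1=(-0.2410, 1.4991, -1.3416) x2=(-1.8142, -1.1285, -1.0565)
step 17: x0=(-0.8155, -0.7407, 1.7548) x1=(-0.2712, 1.4487, -1.3176) x2=(-1.8315, -1.1449, -1.0669)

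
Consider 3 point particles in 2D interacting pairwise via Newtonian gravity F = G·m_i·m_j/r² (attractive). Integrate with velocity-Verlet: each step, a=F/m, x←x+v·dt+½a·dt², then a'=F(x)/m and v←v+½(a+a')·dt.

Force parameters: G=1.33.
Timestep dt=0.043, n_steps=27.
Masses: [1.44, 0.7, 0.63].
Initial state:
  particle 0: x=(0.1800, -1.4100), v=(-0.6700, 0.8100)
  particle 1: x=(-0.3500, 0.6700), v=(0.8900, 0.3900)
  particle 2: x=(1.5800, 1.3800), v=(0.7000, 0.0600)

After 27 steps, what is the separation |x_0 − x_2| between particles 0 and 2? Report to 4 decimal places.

step 0: x0=(0.1800, -1.4100) x1=(-0.3500, 0.6700) x2=(1.5800, 1.3800)
step 1: x0=(0.1512, -1.3749) x1=(-0.3115, 0.6865) x2=(1.6098, 1.3823)
step 2: x0=(0.1223, -1.3393) x1=(-0.2724, 0.7023) x2=(1.6391, 1.3842)
step 3: x0=(0.0935, -1.3032) x1=(-0.2328, 0.7174) x2=(1.6678, 1.3857)
step 4: x0=(0.0647, -1.2665) x1=(-0.1928, 0.7318) x2=(1.6959, 1.3866)
step 5: x0=(0.0359, -1.2293) x1=(-0.1522, 0.7455) x2=(1.7234, 1.3871)
step 6: x0=(0.0072, -1.1915) x1=(-0.1112, 0.7584) x2=(1.7503, 1.3872)
step 7: x0=(-0.0215, -1.1531) x1=(-0.0698, 0.7706) x2=(1.7766, 1.3868)
step 8: x0=(-0.0501, -1.1141) x1=(-0.0279, 0.7819) x2=(1.8022, 1.3860)
step 9: x0=(-0.0786, -1.0745) x1=(0.0143, 0.7923) x2=(1.8272, 1.3848)
step 10: x0=(-0.1070, -1.0343) x1=(0.0569, 0.8019) x2=(1.8515, 1.3831)
step 11: x0=(-0.1352, -0.9935) x1=(0.0998, 0.8105) x2=(1.8751, 1.3809)
step 12: x0=(-0.1632, -0.9520) x1=(0.1430, 0.8183) x2=(1.8980, 1.3784)
step 13: x0=(-0.1911, -0.9099) x1=(0.1864, 0.8251) x2=(1.9202, 1.3754)
step 14: x0=(-0.2187, -0.8672) x1=(0.2301, 0.8309) x2=(1.9417, 1.3720)
step 15: x0=(-0.2461, -0.8237) x1=(0.2739, 0.8358) x2=(1.9623, 1.3682)
step 16: x0=(-0.2732, -0.7797) x1=(0.3178, 0.8397) x2=(1.9822, 1.3639)
step 17: x0=(-0.3000, -0.7349) x1=(0.3618, 0.8426) x2=(2.0013, 1.3592)
step 18: x0=(-0.3264, -0.6895) x1=(0.4059, 0.8446) x2=(2.0196, 1.3541)
step 19: x0=(-0.3525, -0.6435) x1=(0.4499, 0.8456) x2=(2.0370, 1.3486)
step 20: x0=(-0.3781, -0.5969) x1=(0.4939, 0.8457) x2=(2.0535, 1.3427)
step 21: x0=(-0.4034, -0.5496) x1=(0.5378, 0.8450) x2=(2.0691, 1.3363)
step 22: x0=(-0.4281, -0.5017) x1=(0.5815, 0.8433) x2=(2.0838, 1.3295)
step 23: x0=(-0.4523, -0.4533) x1=(0.6251, 0.8409) x2=(2.0976, 1.3223)
step 24: x0=(-0.4761, -0.4042) x1=(0.6685, 0.8377) x2=(2.1104, 1.3146)
step 25: x0=(-0.4993, -0.3547) x1=(0.7118, 0.8338) x2=(2.1221, 1.3065)
step 26: x0=(-0.5219, -0.3046) x1=(0.7547, 0.8292) x2=(2.1329, 1.2980)
step 27: x0=(-0.5439, -0.2541) x1=(0.7975, 0.8241) x2=(2.1425, 1.2890)

3.0981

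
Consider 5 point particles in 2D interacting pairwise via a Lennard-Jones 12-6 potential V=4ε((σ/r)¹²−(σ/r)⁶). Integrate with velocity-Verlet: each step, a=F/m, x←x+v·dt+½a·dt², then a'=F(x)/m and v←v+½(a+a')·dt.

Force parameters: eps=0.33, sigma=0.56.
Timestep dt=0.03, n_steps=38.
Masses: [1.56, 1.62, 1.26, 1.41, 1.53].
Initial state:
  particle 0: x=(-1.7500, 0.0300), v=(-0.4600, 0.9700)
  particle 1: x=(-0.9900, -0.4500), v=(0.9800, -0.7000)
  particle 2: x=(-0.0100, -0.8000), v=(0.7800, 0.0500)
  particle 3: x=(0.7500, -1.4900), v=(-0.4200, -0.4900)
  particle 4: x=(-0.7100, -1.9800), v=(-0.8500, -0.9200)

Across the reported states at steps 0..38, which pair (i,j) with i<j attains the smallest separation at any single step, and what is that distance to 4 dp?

step 0: x0=(-1.7500, 0.0300) x1=(-0.9900, -0.4500) x2=(-0.0100, -0.8000) x3=(0.7500, -1.4900) x4=(-0.7100, -1.9800)
step 1: x0=(-1.7637, 0.0590) x1=(-0.9607, -0.4710) x2=(0.0134, -0.7985) x3=(0.7374, -1.5047) x4=(-0.7355, -2.0076)
step 2: x0=(-1.7772, 0.0880) x1=(-0.9314, -0.4919) x2=(0.0367, -0.7971) x3=(0.7246, -1.5192) x4=(-0.7610, -2.0352)
step 3: x0=(-1.7907, 0.1168) x1=(-0.9020, -0.5127) x2=(0.0601, -0.7958) x3=(0.7117, -1.5337) x4=(-0.7864, -2.0627)
step 4: x0=(-1.8041, 0.1457) x1=(-0.8726, -0.5336) x2=(0.0833, -0.7946) x3=(0.6988, -1.5480) x4=(-0.8119, -2.0902)
step 5: x0=(-1.8174, 0.1745) x1=(-0.8431, -0.5545) x2=(0.1066, -0.7935) x3=(0.6857, -1.5622) x4=(-0.8374, -2.1178)
step 6: x0=(-1.8307, 0.2032) x1=(-0.8135, -0.5754) x2=(0.1298, -0.7926) x3=(0.6724, -1.5763) x4=(-0.8628, -2.1453)
step 7: x0=(-1.8440, 0.2320) x1=(-0.7838, -0.5964) x2=(0.1529, -0.7917) x3=(0.6591, -1.5902) x4=(-0.8883, -2.1728)
step 8: x0=(-1.8573, 0.2607) x1=(-0.7539, -0.6174) x2=(0.1759, -0.7911) x3=(0.6456, -1.6039) x4=(-0.9137, -2.2003)
step 9: x0=(-1.8706, 0.2895) x1=(-0.7239, -0.6384) x2=(0.1988, -0.7906) x3=(0.6321, -1.6174) x4=(-0.9391, -2.2278)
step 10: x0=(-1.8839, 0.3182) x1=(-0.6936, -0.6594) x2=(0.2215, -0.7902) x3=(0.6184, -1.6307) x4=(-0.9645, -2.2552)
step 11: x0=(-1.8971, 0.3469) x1=(-0.6631, -0.6805) x2=(0.2441, -0.7901) x3=(0.6046, -1.6438) x4=(-0.9900, -2.2827)
step 12: x0=(-1.9104, 0.3757) x1=(-0.6325, -0.7016) x2=(0.2666, -0.7902) x3=(0.5907, -1.6567) x4=(-1.0154, -2.3102)
step 13: x0=(-1.9236, 0.4044) x1=(-0.6015, -0.7228) x2=(0.2888, -0.7906) x3=(0.5767, -1.6694) x4=(-1.0408, -2.3376)
step 14: x0=(-1.9369, 0.4331) x1=(-0.5703, -0.7439) x2=(0.3107, -0.7911) x3=(0.5626, -1.6818) x4=(-1.0662, -2.3651)
step 15: x0=(-1.9501, 0.4618) x1=(-0.5388, -0.7651) x2=(0.3324, -0.7919) x3=(0.5485, -1.6939) x4=(-1.0916, -2.3925)
step 16: x0=(-1.9634, 0.4905) x1=(-0.5070, -0.7863) x2=(0.3537, -0.7930) x3=(0.5342, -1.7059) x4=(-1.1170, -2.4199)
step 17: x0=(-1.9766, 0.5193) x1=(-0.4749, -0.8075) x2=(0.3746, -0.7943) x3=(0.5200, -1.7176) x4=(-1.1424, -2.4474)
step 18: x0=(-1.9899, 0.5480) x1=(-0.4424, -0.8288) x2=(0.3952, -0.7958) x3=(0.5056, -1.7290) x4=(-1.1678, -2.4748)
step 19: x0=(-2.0031, 0.5767) x1=(-0.4095, -0.8500) x2=(0.4153, -0.7977) x3=(0.4912, -1.7403) x4=(-1.1932, -2.5022)
step 20: x0=(-2.0164, 0.6054) x1=(-0.3762, -0.8712) x2=(0.4348, -0.7998) x3=(0.4768, -1.7513) x4=(-1.2186, -2.5297)
step 21: x0=(-2.0296, 0.6341) x1=(-0.3424, -0.8924) x2=(0.4538, -0.8021) x3=(0.4624, -1.7620) x4=(-1.2439, -2.5571)
step 22: x0=(-2.0429, 0.6628) x1=(-0.3081, -0.9136) x2=(0.4722, -0.8048) x3=(0.4479, -1.7726) x4=(-1.2693, -2.5845)
step 23: x0=(-2.0561, 0.6916) x1=(-0.2732, -0.9348) x2=(0.4898, -0.8077) x3=(0.4334, -1.7829) x4=(-1.2947, -2.6119)
step 24: x0=(-2.0693, 0.7203) x1=(-0.2377, -0.9559) x2=(0.5068, -0.8110) x3=(0.4188, -1.7930) x4=(-1.3201, -2.6393)
step 25: x0=(-2.0826, 0.7490) x1=(-0.2015, -0.9769) x2=(0.5229, -0.8146) x3=(0.4042, -1.8029) x4=(-1.3454, -2.6667)
step 26: x0=(-2.0958, 0.7777) x1=(-0.1646, -0.9979) x2=(0.5381, -0.8186) x3=(0.3895, -1.8125) x4=(-1.3708, -2.6942)
step 27: x0=(-2.1091, 0.8064) x1=(-0.1269, -1.0188) x2=(0.5524, -0.8229) x3=(0.3748, -1.8218) x4=(-1.3962, -2.7216)
step 28: x0=(-2.1223, 0.8351) x1=(-0.0884, -1.0397) x2=(0.5656, -0.8277) x3=(0.3600, -1.8308) x4=(-1.4215, -2.7490)
step 29: x0=(-2.1355, 0.8638) x1=(-0.0490, -1.0605) x2=(0.5780, -0.8329) x3=(0.3450, -1.8395) x4=(-1.4469, -2.7764)
step 30: x0=(-2.1488, 0.8925) x1=(-0.0088, -1.0813) x2=(0.5894, -0.8386) x3=(0.3299, -1.8478) x4=(-1.4723, -2.8038)
step 31: x0=(-2.1620, 0.9213) x1=(0.0319, -1.1024) x2=(0.6003, -0.8446) x3=(0.3147, -1.8555) x4=(-1.4976, -2.8312)
step 32: x0=(-2.1753, 0.9500) x1=(0.0727, -1.1240) x2=(0.6114, -0.8506) x3=(0.2993, -1.8626) x4=(-1.5230, -2.8586)
step 33: x0=(-2.1885, 0.9787) x1=(0.1125, -1.1466) x2=(0.6238, -0.8560) x3=(0.2838, -1.8690) x4=(-1.5484, -2.8860)
step 34: x0=(-2.2017, 1.0074) x1=(0.1501, -1.1714) x2=(0.6393, -0.8597) x3=(0.2681, -1.8745) x4=(-1.5737, -2.9134)
step 35: x0=(-2.2150, 1.0361) x1=(0.1846, -1.1989) x2=(0.6588, -0.8609) x3=(0.2523, -1.8791) x4=(-1.5991, -2.9408)
step 36: x0=(-2.2282, 1.0648) x1=(0.2164, -1.2292) x2=(0.6820, -0.8597) x3=(0.2364, -1.8827) x4=(-1.6244, -2.9682)
step 37: x0=(-2.2415, 1.0935) x1=(0.2465, -1.2613) x2=(0.7072, -0.8568) x3=(0.2205, -1.8856) x4=(-1.6498, -2.9956)
step 38: x0=(-2.2547, 1.1222) x1=(0.2762, -1.2938) x2=(0.7331, -0.8534) x3=(0.2046, -1.8886) x4=(-1.6752, -3.0230)

pair (1,2), distance 0.5800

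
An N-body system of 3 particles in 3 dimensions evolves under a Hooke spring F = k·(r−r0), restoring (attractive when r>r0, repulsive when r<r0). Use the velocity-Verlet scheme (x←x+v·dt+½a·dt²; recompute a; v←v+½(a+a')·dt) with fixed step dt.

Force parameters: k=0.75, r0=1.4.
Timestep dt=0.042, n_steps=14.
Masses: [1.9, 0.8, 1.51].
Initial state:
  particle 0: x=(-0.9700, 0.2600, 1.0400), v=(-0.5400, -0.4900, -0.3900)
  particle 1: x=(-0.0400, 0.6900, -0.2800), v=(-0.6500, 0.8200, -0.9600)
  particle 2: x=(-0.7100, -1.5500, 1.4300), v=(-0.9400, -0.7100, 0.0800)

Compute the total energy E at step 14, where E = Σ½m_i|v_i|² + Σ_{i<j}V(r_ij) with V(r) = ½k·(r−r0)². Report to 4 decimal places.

step 0: x0=(-0.9700, 0.2600, 1.0400) x1=(-0.0400, 0.6900, -0.2800) x2=(-0.7100, -1.5500, 1.4300)
step 1: x0=(-0.9926, 0.2393, 1.0236) x1=(-0.0677, 0.7234, -0.3194) x2=(-0.7494, -1.5791, 1.4329)
step 2: x0=(-1.0151, 0.2183, 1.0071) x1=(-0.0963, 0.7547, -0.3569) x2=(-0.7885, -1.6068, 1.4350)
step 3: x0=(-1.0373, 0.1971, 0.9904) x1=(-0.1258, 0.7837, -0.3924) x2=(-0.8273, -1.6329, 1.4360)
step 4: x0=(-1.0595, 0.1756, 0.9737) x1=(-0.1562, 0.8103, -0.4257) x2=(-0.8658, -1.6574, 1.4361)
step 5: x0=(-1.0814, 0.1539, 0.9569) x1=(-0.1876, 0.8344, -0.4568) x2=(-0.9040, -1.6803, 1.4352)
step 6: x0=(-1.1032, 0.1319, 0.9399) x1=(-0.2200, 0.8559, -0.4856) x2=(-0.9419, -1.7015, 1.4332)
step 7: x0=(-1.1248, 0.1097, 0.9227) x1=(-0.2535, 0.8746, -0.5121) x2=(-0.9795, -1.7210, 1.4302)
step 8: x0=(-1.1462, 0.0873, 0.9055) x1=(-0.2879, 0.8906, -0.5361) x2=(-1.0168, -1.7388, 1.4261)
step 9: x0=(-1.1675, 0.0648, 0.8880) x1=(-0.3235, 0.9038, -0.5576) x2=(-1.0537, -1.7548, 1.4208)
step 10: x0=(-1.1885, 0.0420, 0.8705) x1=(-0.3601, 0.9140, -0.5766) x2=(-1.0903, -1.7690, 1.4144)
step 11: x0=(-1.2095, 0.0190, 0.8527) x1=(-0.3977, 0.9212, -0.5931) x2=(-1.1265, -1.7814, 1.4068)
step 12: x0=(-1.2302, -0.0041, 0.8348) x1=(-0.4364, 0.9253, -0.6069) x2=(-1.1623, -1.7920, 1.3981)
step 13: x0=(-1.2508, -0.0273, 0.8167) x1=(-0.4762, 0.9264, -0.6182) x2=(-1.1978, -1.8008, 1.3882)
step 14: x0=(-1.2713, -0.0507, 0.7985) x1=(-0.5170, 0.9244, -0.6269) x2=(-1.2329, -1.8078, 1.3771)
step 0 velocities: v0=(-0.5400, -0.4900, -0.3900) v1=(-0.6500, 0.8200, -0.9600) v2=(-0.9400, -0.7100, 0.0800)
step 0: KE=2.5088, PE=0.9503, E=3.4590
step 14 velocities: v0=(-0.4854, -0.5583, -0.4358) v1=(-0.9840, -0.0845, -0.1762) v2=(-0.8318, -0.1448, -0.2776)
step 14: KE=1.6993, PE=1.7604, E=3.4597

3.4597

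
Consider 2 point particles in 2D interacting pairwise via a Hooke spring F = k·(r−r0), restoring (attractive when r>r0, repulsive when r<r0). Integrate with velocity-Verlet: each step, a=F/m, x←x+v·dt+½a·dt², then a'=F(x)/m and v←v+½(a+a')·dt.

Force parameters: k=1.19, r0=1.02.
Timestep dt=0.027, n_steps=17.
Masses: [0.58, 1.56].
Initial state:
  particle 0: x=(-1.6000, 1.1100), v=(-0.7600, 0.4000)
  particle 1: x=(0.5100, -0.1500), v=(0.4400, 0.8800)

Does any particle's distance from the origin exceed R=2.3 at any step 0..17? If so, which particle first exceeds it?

no

step 0: x0=(-1.6000, 1.1100) x1=(0.5100, -0.1500)
step 1: x0=(-1.6196, 1.1202) x1=(0.5215, -0.1260)
step 2: x0=(-1.6373, 1.1294) x1=(0.5324, -0.1017)
step 3: x0=(-1.6531, 1.1375) x1=(0.5425, -0.0769)
step 4: x0=(-1.6670, 1.1445) x1=(0.5519, -0.0517)
step 5: x0=(-1.6788, 1.1504) x1=(0.5606, -0.0261)
step 6: x0=(-1.6887, 1.1552) x1=(0.5685, -0.0002)
step 7: x0=(-1.6965, 1.1591) x1=(0.5757, 0.0262)
step 8: x0=(-1.7024, 1.1619) x1=(0.5821, 0.0529)
step 9: x0=(-1.7061, 1.1637) x1=(0.5877, 0.0800)
step 10: x0=(-1.7079, 1.1646) x1=(0.5926, 0.1075)
step 11: x0=(-1.7075, 1.1645) x1=(0.5967, 0.1353)
step 12: x0=(-1.7051, 1.1635) x1=(0.6001, 0.1634)
step 13: x0=(-1.7007, 1.1616) x1=(0.6027, 0.1919)
step 14: x0=(-1.6942, 1.1589) x1=(0.6046, 0.2207)
step 15: x0=(-1.6857, 1.1553) x1=(0.6056, 0.2498)
step 16: x0=(-1.6752, 1.1509) x1=(0.6060, 0.2792)
step 17: x0=(-1.6627, 1.1458) x1=(0.6056, 0.3089)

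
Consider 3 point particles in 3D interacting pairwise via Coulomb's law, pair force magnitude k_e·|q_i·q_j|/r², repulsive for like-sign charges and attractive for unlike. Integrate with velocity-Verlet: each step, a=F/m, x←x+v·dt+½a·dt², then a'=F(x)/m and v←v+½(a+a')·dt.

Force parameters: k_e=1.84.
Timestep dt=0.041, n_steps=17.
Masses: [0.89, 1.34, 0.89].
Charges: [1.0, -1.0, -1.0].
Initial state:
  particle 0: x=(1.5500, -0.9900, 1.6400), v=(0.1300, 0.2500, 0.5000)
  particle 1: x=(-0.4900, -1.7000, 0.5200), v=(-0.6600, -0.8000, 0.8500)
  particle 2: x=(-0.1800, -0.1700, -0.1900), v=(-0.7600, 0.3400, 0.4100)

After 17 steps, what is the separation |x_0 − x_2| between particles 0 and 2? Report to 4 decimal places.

step 0: x0=(1.5500, -0.9900, 1.6400) x1=(-0.4900, -1.7000, 0.5200) x2=(-0.1800, -0.1700, -0.1900)
step 1: x0=(1.5549, -0.9798, 1.6602) x1=(-0.5170, -1.7331, 0.5551) x2=(-0.2109, -0.1556, -0.1733)
step 2: x0=(1.5590, -0.9695, 1.6798) x1=(-0.5437, -1.7667, 0.5907) x2=(-0.2413, -0.1404, -0.1567)
step 3: x0=(1.5624, -0.9594, 1.6988) x1=(-0.5703, -1.8009, 0.6267) x2=(-0.2712, -0.1243, -0.1402)
step 4: x0=(1.5649, -0.9492, 1.7173) x1=(-0.5967, -1.8355, 0.6632) x2=(-0.3006, -0.1075, -0.1238)
step 5: x0=(1.5668, -0.9391, 1.7353) x1=(-0.6229, -1.8706, 0.7000) x2=(-0.3295, -0.0900, -0.1074)
step 6: x0=(1.5678, -0.9291, 1.7528) x1=(-0.6489, -1.9060, 0.7372) x2=(-0.3580, -0.0719, -0.0912)
step 7: x0=(1.5682, -0.9190, 1.7697) x1=(-0.6747, -1.9419, 0.7748) x2=(-0.3861, -0.0531, -0.0750)
step 8: x0=(1.5678, -0.9091, 1.7863) x1=(-0.7002, -1.9781, 0.8128) x2=(-0.4138, -0.0337, -0.0588)
step 9: x0=(1.5667, -0.8992, 1.8023) x1=(-0.7256, -2.0146, 0.8510) x2=(-0.4411, -0.0138, -0.0426)
step 10: x0=(1.5649, -0.8894, 1.8179) x1=(-0.7508, -2.0515, 0.8895) x2=(-0.4680, 0.0066, -0.0265)
step 11: x0=(1.5625, -0.8796, 1.8331) x1=(-0.7758, -2.0886, 0.9284) x2=(-0.4945, 0.0275, -0.0104)
step 12: x0=(1.5593, -0.8699, 1.8479) x1=(-0.8005, -2.1259, 0.9675) x2=(-0.5206, 0.0489, 0.0057)
step 13: x0=(1.5555, -0.8603, 1.8623) x1=(-0.8251, -2.1635, 1.0068) x2=(-0.5464, 0.0706, 0.0219)
step 14: x0=(1.5511, -0.8507, 1.8763) x1=(-0.8495, -2.2013, 1.0464) x2=(-0.5719, 0.0928, 0.0380)
step 15: x0=(1.5461, -0.8412, 1.8900) x1=(-0.8737, -2.2394, 1.0862) x2=(-0.5970, 0.1154, 0.0542)
step 16: x0=(1.5404, -0.8318, 1.9033) x1=(-0.8977, -2.2776, 1.1262) x2=(-0.6217, 0.1383, 0.0704)
step 17: x0=(1.5341, -0.8225, 1.9163) x1=(-0.9215, -2.3159, 1.1665) x2=(-0.6461, 0.1615, 0.0867)

3.0115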